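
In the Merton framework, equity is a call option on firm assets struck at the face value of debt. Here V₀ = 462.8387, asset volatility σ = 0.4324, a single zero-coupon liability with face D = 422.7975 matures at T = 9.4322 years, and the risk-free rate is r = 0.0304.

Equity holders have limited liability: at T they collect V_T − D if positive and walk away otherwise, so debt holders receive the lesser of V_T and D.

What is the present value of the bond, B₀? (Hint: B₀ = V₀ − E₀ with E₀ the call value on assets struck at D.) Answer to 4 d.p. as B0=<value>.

d₁ = [ln(V₀/D) + (r + σ²/2)T] / (σ√T)
   = [ln(462.8387/422.7975) + (0.0304 + 0.5·0.4324²)·9.4322] / (0.4324·√9.4322)
   = [0.090485 + 1.168507] / 1.327982 = 0.948049
d₂ = d₁ − σ√T = 0.948049 − 1.327982 = -0.379933
N(d₁) = 0.828448,  N(d₂) = 0.351998,  e^(−rT) = 0.750708
E₀ = V₀·N(d₁) − D·e^(−rT)·N(d₂)
   = 462.8387·0.828448 − 422.7975·0.750708·0.351998 = 271.714579
B₀ = V₀ − E₀ = 462.8387 − 271.714579 = 191.124121

B0=191.1241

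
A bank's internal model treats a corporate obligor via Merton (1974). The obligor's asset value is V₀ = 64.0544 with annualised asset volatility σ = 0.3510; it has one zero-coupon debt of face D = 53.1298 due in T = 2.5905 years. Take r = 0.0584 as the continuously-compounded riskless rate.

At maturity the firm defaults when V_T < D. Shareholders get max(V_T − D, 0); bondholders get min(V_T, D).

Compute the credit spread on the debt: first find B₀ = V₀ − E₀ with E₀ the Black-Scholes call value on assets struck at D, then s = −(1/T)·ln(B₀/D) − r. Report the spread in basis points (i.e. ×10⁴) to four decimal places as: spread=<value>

spread=452.7803

d₁ = [ln(V₀/D) + (r + σ²/2)T] / (σ√T)
   = [ln(64.0544/53.1298) + (0.0584 + 0.5·0.3510²)·2.5905] / (0.3510·√2.5905)
   = [0.186995 + 0.310861] / 0.564936 = 0.881262
d₂ = d₁ − σ√T = 0.881262 − 0.564936 = 0.316326
N(d₁) = 0.810912,  N(d₂) = 0.624122,  e^(−rT) = 0.859603
E₀ = V₀·N(d₁) − D·e^(−rT)·N(d₂)
   = 64.0544·0.810912 − 53.1298·0.859603·0.624122 = 23.438483
B₀ = V₀ − E₀ = 64.0544 − 23.438483 = 40.615917
spread = −(1/T)·ln(B₀/D) − r = −(1/2.5905)·ln(40.615917/53.1298) − 0.0584 = 0.04527803
in basis points: 0.04527803 × 10⁴ = 452.7803 bp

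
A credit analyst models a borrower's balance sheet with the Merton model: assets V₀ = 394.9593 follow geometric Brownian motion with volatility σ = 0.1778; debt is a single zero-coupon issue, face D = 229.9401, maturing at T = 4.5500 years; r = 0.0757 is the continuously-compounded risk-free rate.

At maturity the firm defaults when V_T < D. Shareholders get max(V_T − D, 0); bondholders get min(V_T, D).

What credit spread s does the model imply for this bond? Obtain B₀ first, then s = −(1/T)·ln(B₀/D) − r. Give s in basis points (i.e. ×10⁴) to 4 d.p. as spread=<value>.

d₁ = [ln(V₀/D) + (r + σ²/2)T] / (σ√T)
   = [ln(394.9593/229.9401) + (0.0757 + 0.5·0.1778²)·4.5500] / (0.1778·√4.5500)
   = [0.540964 + 0.416354] / 0.379260 = 2.524171
d₂ = d₁ − σ√T = 2.524171 − 0.379260 = 2.144911
N(d₁) = 0.994201,  N(d₂) = 0.984020,  e^(−rT) = 0.708621
E₀ = V₀·N(d₁) − D·e^(−rT)·N(d₂)
   = 394.9593·0.994201 − 229.9401·0.708621·0.984020 = 232.332590
B₀ = V₀ − E₀ = 394.9593 − 232.332590 = 162.626710
spread = −(1/T)·ln(B₀/D) − r = −(1/4.5500)·ln(162.626710/229.9401) − 0.0757 = 0.00042338
in basis points: 0.00042338 × 10⁴ = 4.2338 bp

spread=4.2338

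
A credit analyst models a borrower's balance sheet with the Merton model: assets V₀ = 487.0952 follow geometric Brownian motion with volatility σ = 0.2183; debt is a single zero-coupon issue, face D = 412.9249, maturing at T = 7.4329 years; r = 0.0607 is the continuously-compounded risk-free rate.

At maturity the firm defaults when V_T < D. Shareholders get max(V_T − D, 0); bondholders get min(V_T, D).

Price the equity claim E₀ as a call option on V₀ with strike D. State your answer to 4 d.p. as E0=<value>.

E0=240.2236

d₁ = [ln(V₀/D) + (r + σ²/2)T] / (σ√T)
   = [ln(487.0952/412.9249) + (0.0607 + 0.5·0.2183²)·7.4329] / (0.2183·√7.4329)
   = [0.165194 + 0.628284] / 0.595159 = 1.333220
d₂ = d₁ − σ√T = 1.333220 − 0.595159 = 0.738062
N(d₁) = 0.908770,  N(d₂) = 0.769761,  e^(−rT) = 0.636878
E₀ = V₀·N(d₁) − D·e^(−rT)·N(d₂)
   = 487.0952·0.908770 − 412.9249·0.636878·0.769761 = 240.223585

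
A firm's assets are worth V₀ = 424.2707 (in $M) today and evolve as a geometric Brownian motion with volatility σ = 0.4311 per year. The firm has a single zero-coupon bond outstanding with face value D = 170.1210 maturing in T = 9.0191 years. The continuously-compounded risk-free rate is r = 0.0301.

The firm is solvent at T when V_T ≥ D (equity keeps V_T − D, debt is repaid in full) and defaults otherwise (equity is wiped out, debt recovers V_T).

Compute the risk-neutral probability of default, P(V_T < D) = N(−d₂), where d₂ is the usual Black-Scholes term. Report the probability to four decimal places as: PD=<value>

PD=0.3943

d₁ = [ln(V₀/D) + (r + σ²/2)T] / (σ√T)
   = [ln(424.2707/170.1210) + (0.0301 + 0.5·0.4311²)·9.0191] / (0.4311·√9.0191)
   = [0.913862 + 1.109562] / 1.294672 = 1.562886
d₂ = d₁ − σ√T = 1.562886 − 1.294672 = 0.268214
risk-neutral PD = N(−d₂) = N(-0.268214) = 0.394267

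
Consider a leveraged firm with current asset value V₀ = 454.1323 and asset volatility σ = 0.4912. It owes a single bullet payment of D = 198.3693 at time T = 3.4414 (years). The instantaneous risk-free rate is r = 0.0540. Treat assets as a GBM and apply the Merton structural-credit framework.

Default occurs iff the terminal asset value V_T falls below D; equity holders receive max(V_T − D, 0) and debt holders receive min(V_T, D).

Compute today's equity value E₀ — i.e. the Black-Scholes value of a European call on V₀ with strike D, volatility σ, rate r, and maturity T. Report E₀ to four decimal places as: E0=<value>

d₁ = [ln(V₀/D) + (r + σ²/2)T] / (σ√T)
   = [ln(454.1323/198.3693) + (0.0540 + 0.5·0.4912²)·3.4414] / (0.4912·√3.4414)
   = [0.828258 + 0.601002] / 0.911226 = 1.568503
d₂ = d₁ − σ√T = 1.568503 − 0.911226 = 0.657277
N(d₁) = 0.941618,  N(d₂) = 0.744499,  e^(−rT) = 0.830410
E₀ = V₀·N(d₁) − D·e^(−rT)·N(d₂)
   = 454.1323·0.941618 − 198.3693·0.830410·0.744499 = 304.979510

E0=304.9795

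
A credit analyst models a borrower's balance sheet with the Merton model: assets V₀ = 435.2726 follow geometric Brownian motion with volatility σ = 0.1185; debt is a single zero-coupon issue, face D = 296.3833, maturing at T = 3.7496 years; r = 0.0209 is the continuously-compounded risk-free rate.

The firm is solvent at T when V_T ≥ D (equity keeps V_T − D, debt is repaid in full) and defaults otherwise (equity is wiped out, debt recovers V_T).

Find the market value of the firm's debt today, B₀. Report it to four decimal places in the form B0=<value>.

d₁ = [ln(V₀/D) + (r + σ²/2)T] / (σ√T)
   = [ln(435.2726/296.3833) + (0.0209 + 0.5·0.1185²)·3.7496] / (0.1185·√3.7496)
   = [0.384319 + 0.104693] / 0.229462 = 2.131124
d₂ = d₁ − σ√T = 2.131124 − 0.229462 = 1.901662
N(d₁) = 0.983461,  N(d₂) = 0.971392,  e^(−rT) = 0.924625
E₀ = V₀·N(d₁) − D·e^(−rT)·N(d₂)
   = 435.2726·0.983461 − 296.3833·0.924625·0.971392 = 161.869658
B₀ = V₀ − E₀ = 435.2726 − 161.869658 = 273.402942

B0=273.4029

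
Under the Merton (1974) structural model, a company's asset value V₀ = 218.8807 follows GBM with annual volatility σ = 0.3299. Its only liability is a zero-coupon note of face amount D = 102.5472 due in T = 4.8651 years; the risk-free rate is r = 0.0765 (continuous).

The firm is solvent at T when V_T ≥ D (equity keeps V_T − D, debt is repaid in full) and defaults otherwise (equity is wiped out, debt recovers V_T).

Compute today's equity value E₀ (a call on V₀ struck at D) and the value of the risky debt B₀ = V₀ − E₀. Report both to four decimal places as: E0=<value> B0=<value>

d₁ = [ln(V₀/D) + (r + σ²/2)T] / (σ√T)
   = [ln(218.8807/102.5472) + (0.0765 + 0.5·0.3299²)·4.8651] / (0.3299·√4.8651)
   = [0.758204 + 0.636924] / 0.727659 = 1.917281
d₂ = d₁ − σ√T = 1.917281 − 0.727659 = 1.189622
N(d₁) = 0.972399,  N(d₂) = 0.882902,  e^(−rT) = 0.689230
E₀ = V₀·N(d₁) − D·e^(−rT)·N(d₂)
   = 218.8807·0.972399 − 102.5472·0.689230·0.882902 = 150.437029
B₀ = V₀ − E₀ = 218.8807 − 150.437029 = 68.443671

E0=150.4370 B0=68.4437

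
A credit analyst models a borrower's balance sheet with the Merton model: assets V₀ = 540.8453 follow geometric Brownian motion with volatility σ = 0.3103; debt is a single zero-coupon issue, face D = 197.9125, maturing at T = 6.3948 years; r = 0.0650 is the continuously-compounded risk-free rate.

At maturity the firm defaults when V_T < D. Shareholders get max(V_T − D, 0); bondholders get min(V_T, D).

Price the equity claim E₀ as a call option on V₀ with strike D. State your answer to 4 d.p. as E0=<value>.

d₁ = [ln(V₀/D) + (r + σ²/2)T] / (σ√T)
   = [ln(540.8453/197.9125) + (0.0650 + 0.5·0.3103²)·6.3948] / (0.3103·√6.3948)
   = [1.005308 + 0.723527] / 0.784685 = 2.203223
d₂ = d₁ − σ√T = 2.203223 − 0.784685 = 1.418538
N(d₁) = 0.986210,  N(d₂) = 0.921983,  e^(−rT) = 0.659903
E₀ = V₀·N(d₁) − D·e^(−rT)·N(d₂)
   = 540.8453·0.986210 − 197.9125·0.659903·0.921983 = 412.973440

E0=412.9734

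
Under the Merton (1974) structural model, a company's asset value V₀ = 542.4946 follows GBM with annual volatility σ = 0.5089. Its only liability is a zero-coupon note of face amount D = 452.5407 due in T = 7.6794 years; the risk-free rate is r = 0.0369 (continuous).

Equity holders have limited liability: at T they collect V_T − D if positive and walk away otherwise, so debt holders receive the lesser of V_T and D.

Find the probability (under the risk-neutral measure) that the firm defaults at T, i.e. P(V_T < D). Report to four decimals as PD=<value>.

PD=0.6464

d₁ = [ln(V₀/D) + (r + σ²/2)T] / (σ√T)
   = [ln(542.4946/452.5407) + (0.0369 + 0.5·0.5089²)·7.6794] / (0.5089·√7.6794)
   = [0.181300 + 1.277772] / 1.410250 = 1.034620
d₂ = d₁ − σ√T = 1.034620 − 1.410250 = -0.375630
risk-neutral PD = N(−d₂) = N(0.375630) = 0.646404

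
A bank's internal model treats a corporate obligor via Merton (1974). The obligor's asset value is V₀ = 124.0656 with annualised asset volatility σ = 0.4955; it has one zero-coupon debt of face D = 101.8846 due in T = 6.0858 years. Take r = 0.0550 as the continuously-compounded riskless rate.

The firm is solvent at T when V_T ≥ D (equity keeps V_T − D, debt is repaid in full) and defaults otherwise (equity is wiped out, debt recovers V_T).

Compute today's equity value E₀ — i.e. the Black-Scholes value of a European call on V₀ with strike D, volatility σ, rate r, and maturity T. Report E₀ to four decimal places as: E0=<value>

E0=74.3829

d₁ = [ln(V₀/D) + (r + σ²/2)T] / (σ√T)
   = [ln(124.0656/101.8846) + (0.0550 + 0.5·0.4955²)·6.0858] / (0.4955·√6.0858)
   = [0.196970 + 1.081813] / 1.222369 = 1.046150
d₂ = d₁ − σ√T = 1.046150 − 1.222369 = -0.176219
N(d₁) = 0.852254,  N(d₂) = 0.430061,  e^(−rT) = 0.715539
E₀ = V₀·N(d₁) − D·e^(−rT)·N(d₂)
   = 124.0656·0.852254 − 101.8846·0.715539·0.430061 = 74.382948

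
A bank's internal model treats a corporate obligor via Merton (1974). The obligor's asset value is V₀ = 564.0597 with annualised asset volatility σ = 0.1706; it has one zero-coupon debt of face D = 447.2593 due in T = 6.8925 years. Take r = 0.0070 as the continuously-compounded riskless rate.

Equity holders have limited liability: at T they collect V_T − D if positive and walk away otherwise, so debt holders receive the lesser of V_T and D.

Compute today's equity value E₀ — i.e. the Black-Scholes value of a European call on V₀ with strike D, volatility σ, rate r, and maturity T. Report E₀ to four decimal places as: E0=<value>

d₁ = [ln(V₀/D) + (r + σ²/2)T] / (σ√T)
   = [ln(564.0597/447.2593) + (0.0070 + 0.5·0.1706²)·6.8925] / (0.1706·√6.8925)
   = [0.232022 + 0.148548] / 0.447886 = 0.849703
d₂ = d₁ − σ√T = 0.849703 − 0.447886 = 0.401817
N(d₁) = 0.802255,  N(d₂) = 0.656091,  e^(−rT) = 0.952898
E₀ = V₀·N(d₁) − D·e^(−rT)·N(d₂)
   = 564.0597·0.802255 − 447.2593·0.952898·0.656091 = 172.898755

E0=172.8988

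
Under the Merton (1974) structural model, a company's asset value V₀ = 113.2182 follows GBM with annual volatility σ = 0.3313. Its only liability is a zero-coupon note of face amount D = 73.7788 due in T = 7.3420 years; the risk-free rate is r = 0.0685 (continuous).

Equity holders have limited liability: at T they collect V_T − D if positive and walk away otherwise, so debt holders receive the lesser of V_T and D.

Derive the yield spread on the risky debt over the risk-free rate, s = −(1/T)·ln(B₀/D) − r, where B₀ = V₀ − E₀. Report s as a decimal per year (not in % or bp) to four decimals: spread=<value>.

spread=0.0150

d₁ = [ln(V₀/D) + (r + σ²/2)T] / (σ√T)
   = [ln(113.2182/73.7788) + (0.0685 + 0.5·0.3313²)·7.3420] / (0.3313·√7.3420)
   = [0.428246 + 0.905855] / 0.897695 = 1.486140
d₂ = d₁ − σ√T = 1.486140 − 0.897695 = 0.588446
N(d₁) = 0.931379,  N(d₂) = 0.721883,  e^(−rT) = 0.604758
E₀ = V₀·N(d₁) − D·e^(−rT)·N(d₂)
   = 113.2182·0.931379 − 73.7788·0.604758·0.721883 = 73.239832
B₀ = V₀ − E₀ = 113.2182 − 73.239832 = 39.978368
spread = −(1/T)·ln(B₀/D) − r = −(1/7.3420)·ln(39.978368/73.7788) − 0.0685 = 0.01495586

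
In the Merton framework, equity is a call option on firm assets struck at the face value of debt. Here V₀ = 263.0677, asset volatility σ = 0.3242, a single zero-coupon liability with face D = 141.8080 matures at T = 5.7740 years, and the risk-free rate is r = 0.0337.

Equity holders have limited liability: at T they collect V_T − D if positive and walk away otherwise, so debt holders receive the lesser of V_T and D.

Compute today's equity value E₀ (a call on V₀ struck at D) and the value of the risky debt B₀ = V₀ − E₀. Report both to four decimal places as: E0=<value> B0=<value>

E0=156.3097 B0=106.7580

d₁ = [ln(V₀/D) + (r + σ²/2)T] / (σ√T)
   = [ln(263.0677/141.8080) + (0.0337 + 0.5·0.3242²)·5.7740] / (0.3242·√5.7740)
   = [0.617937 + 0.498024] / 0.779025 = 1.432510
d₂ = d₁ − σ√T = 1.432510 − 0.779025 = 0.653485
N(d₁) = 0.924001,  N(d₂) = 0.743278,  e^(−rT) = 0.823177
E₀ = V₀·N(d₁) − D·e^(−rT)·N(d₂)
   = 263.0677·0.924001 − 141.8080·0.823177·0.743278 = 156.309655
B₀ = V₀ − E₀ = 263.0677 − 156.309655 = 106.758045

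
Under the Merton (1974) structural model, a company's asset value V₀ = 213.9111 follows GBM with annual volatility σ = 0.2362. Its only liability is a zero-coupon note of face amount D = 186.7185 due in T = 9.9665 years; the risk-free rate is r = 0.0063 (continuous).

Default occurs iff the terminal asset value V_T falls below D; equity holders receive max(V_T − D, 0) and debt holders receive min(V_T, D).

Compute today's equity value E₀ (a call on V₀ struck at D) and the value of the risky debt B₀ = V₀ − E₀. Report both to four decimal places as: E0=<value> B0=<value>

d₁ = [ln(V₀/D) + (r + σ²/2)T] / (σ√T)
   = [ln(213.9111/186.7185) + (0.0063 + 0.5·0.2362²)·9.9665] / (0.2362·√9.9665)
   = [0.135958 + 0.340807] / 0.745678 = 0.639371
d₂ = d₁ − σ√T = 0.639371 − 0.745678 = -0.106306
N(d₁) = 0.738709,  N(d₂) = 0.457670,  e^(−rT) = 0.939142
E₀ = V₀·N(d₁) − D·e^(−rT)·N(d₂)
   = 213.9111·0.738709 − 186.7185·0.939142·0.457670 = 77.763413
B₀ = V₀ − E₀ = 213.9111 − 77.763413 = 136.147687

E0=77.7634 B0=136.1477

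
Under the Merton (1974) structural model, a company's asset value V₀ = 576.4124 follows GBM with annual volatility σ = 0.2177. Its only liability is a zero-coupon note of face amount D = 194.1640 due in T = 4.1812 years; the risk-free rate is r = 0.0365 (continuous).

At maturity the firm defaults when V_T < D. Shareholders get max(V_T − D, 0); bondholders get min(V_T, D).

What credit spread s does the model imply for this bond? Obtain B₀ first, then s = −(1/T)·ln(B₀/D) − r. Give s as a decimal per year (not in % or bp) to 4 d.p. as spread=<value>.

d₁ = [ln(V₀/D) + (r + σ²/2)T] / (σ√T)
   = [ln(576.4124/194.1640) + (0.0365 + 0.5·0.2177²)·4.1812] / (0.2177·√4.1812)
   = [1.088120 + 0.251694] / 0.445153 = 3.009787
d₂ = d₁ − σ√T = 3.009787 − 0.445153 = 2.564634
N(d₁) = 0.998693,  N(d₂) = 0.994836,  e^(−rT) = 0.858461
E₀ = V₀·N(d₁) − D·e^(−rT)·N(d₂)
   = 576.4124·0.998693 − 194.1640·0.858461·0.994836 = 409.837465
B₀ = V₀ − E₀ = 576.4124 − 409.837465 = 166.574935
spread = −(1/T)·ln(B₀/D) − r = −(1/4.1812)·ln(166.574935/194.1640) − 0.0365 = 0.00015405

spread=0.0002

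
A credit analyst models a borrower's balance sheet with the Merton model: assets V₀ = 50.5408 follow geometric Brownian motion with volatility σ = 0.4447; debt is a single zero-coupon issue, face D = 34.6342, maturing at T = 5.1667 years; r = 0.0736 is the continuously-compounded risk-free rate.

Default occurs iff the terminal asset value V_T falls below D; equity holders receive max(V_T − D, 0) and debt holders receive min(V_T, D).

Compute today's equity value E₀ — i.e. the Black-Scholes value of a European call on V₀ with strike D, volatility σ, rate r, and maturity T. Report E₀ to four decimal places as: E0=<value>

E0=31.1240

d₁ = [ln(V₀/D) + (r + σ²/2)T] / (σ√T)
   = [ln(50.5408/34.6342) + (0.0736 + 0.5·0.4447²)·5.1667] / (0.4447·√5.1667)
   = [0.377939 + 0.891147] / 1.010820 = 1.255502
d₂ = d₁ − σ√T = 1.255502 − 1.010820 = 0.244683
N(d₁) = 0.895352,  N(d₂) = 0.596649,  e^(−rT) = 0.683677
E₀ = V₀·N(d₁) − D·e^(−rT)·N(d₂)
   = 50.5408·0.895352 − 34.6342·0.683677·0.596649 = 31.123973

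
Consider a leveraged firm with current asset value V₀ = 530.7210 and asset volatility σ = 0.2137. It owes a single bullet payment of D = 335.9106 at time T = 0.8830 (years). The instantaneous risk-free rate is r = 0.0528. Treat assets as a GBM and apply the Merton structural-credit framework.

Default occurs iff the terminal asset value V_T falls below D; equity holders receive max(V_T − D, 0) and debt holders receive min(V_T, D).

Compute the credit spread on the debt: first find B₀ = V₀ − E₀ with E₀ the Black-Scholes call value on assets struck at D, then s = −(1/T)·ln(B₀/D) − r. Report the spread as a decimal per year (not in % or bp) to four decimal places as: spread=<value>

spread=0.0006

d₁ = [ln(V₀/D) + (r + σ²/2)T] / (σ√T)
   = [ln(530.7210/335.9106) + (0.0528 + 0.5·0.2137²)·0.8830] / (0.2137·√0.8830)
   = [0.457391 + 0.066785] / 0.200810 = 2.610311
d₂ = d₁ − σ√T = 2.610311 − 0.200810 = 2.409502
N(d₁) = 0.995477,  N(d₂) = 0.992013,  e^(−rT) = 0.954448
E₀ = V₀·N(d₁) − D·e^(−rT)·N(d₂)
   = 530.7210·0.995477 − 335.9106·0.954448·0.992013 = 210.272201
B₀ = V₀ − E₀ = 530.7210 − 210.272201 = 320.448799
spread = −(1/T)·ln(B₀/D) − r = −(1/0.8830)·ln(320.448799/335.9106) − 0.0528 = 0.00056641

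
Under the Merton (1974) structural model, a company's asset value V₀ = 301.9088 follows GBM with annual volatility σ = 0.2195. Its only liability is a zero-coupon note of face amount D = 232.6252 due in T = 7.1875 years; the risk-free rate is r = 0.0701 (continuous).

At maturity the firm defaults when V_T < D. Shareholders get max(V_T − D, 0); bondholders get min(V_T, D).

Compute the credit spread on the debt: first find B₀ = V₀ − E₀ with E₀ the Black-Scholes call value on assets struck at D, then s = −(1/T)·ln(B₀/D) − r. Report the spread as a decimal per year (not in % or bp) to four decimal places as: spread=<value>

spread=0.0054

d₁ = [ln(V₀/D) + (r + σ²/2)T] / (σ√T)
   = [ln(301.9088/232.6252) + (0.0701 + 0.5·0.2195²)·7.1875] / (0.2195·√7.1875)
   = [0.260696 + 0.676992] / 0.588469 = 1.593437
d₂ = d₁ − σ√T = 1.593437 − 0.588469 = 1.004968
N(d₁) = 0.944469,  N(d₂) = 0.842544,  e^(−rT) = 0.604204
E₀ = V₀·N(d₁) − D·e^(−rT)·N(d₂)
   = 301.9088·0.944469 − 232.6252·0.604204·0.842544 = 166.721377
B₀ = V₀ − E₀ = 301.9088 − 166.721377 = 135.187423
spread = −(1/T)·ln(B₀/D) − r = −(1/7.1875)·ln(135.187423/232.6252) − 0.0701 = 0.00541533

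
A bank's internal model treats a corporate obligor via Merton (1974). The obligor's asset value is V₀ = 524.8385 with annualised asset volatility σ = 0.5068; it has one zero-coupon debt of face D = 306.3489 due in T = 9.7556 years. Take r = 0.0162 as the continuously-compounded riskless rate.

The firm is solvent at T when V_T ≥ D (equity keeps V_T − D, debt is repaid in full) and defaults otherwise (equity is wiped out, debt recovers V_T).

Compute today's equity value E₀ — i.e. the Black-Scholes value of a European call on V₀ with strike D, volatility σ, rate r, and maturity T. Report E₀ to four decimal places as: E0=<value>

d₁ = [ln(V₀/D) + (r + σ²/2)T] / (σ√T)
   = [ln(524.8385/306.3489) + (0.0162 + 0.5·0.5068²)·9.7556] / (0.5068·√9.7556)
   = [0.538366 + 1.410885] / 1.582937 = 1.231414
d₂ = d₁ − σ√T = 1.231414 − 1.582937 = -0.351522
N(d₁) = 0.890916,  N(d₂) = 0.362598,  e^(−rT) = 0.853815
E₀ = V₀·N(d₁) − D·e^(−rT)·N(d₂)
   = 524.8385·0.890916 − 306.3489·0.853815·0.362598 = 372.743935

E0=372.7439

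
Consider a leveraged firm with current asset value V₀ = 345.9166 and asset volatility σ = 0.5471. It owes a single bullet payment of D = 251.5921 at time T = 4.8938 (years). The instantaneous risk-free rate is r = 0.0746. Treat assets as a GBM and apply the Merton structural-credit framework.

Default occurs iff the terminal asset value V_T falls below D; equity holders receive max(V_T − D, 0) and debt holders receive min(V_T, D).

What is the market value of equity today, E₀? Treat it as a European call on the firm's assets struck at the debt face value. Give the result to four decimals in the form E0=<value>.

E0=219.5465

d₁ = [ln(V₀/D) + (r + σ²/2)T] / (σ√T)
   = [ln(345.9166/251.5921) + (0.0746 + 0.5·0.5471²)·4.8938] / (0.5471·√4.8938)
   = [0.318389 + 1.097480] / 1.210291 = 1.169858
d₂ = d₁ − σ√T = 1.169858 − 1.210291 = -0.040433
N(d₁) = 0.878971,  N(d₂) = 0.483874,  e^(−rT) = 0.694143
E₀ = V₀·N(d₁) − D·e^(−rT)·N(d₂)
   = 345.9166·0.878971 − 251.5921·0.694143·0.483874 = 219.546478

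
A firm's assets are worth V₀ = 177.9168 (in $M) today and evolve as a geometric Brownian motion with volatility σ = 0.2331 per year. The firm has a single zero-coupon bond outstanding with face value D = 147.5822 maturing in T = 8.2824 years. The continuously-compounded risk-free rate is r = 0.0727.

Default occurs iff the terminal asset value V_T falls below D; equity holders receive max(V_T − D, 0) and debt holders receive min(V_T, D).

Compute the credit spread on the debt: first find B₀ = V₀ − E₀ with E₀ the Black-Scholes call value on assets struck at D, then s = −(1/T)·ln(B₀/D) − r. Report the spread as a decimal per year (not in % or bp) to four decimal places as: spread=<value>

d₁ = [ln(V₀/D) + (r + σ²/2)T] / (σ√T)
   = [ln(177.9168/147.5822) + (0.0727 + 0.5·0.2331²)·8.2824] / (0.2331·√8.2824)
   = [0.186931 + 0.827145] / 0.670842 = 1.511646
d₂ = d₁ − σ√T = 1.511646 − 0.670842 = 0.840804
N(d₁) = 0.934688,  N(d₂) = 0.799771,  e^(−rT) = 0.547644
E₀ = V₀·N(d₁) − D·e^(−rT)·N(d₂)
   = 177.9168·0.934688 − 147.5822·0.547644·0.799771 = 101.657242
B₀ = V₀ − E₀ = 177.9168 − 101.657242 = 76.259558
spread = −(1/T)·ln(B₀/D) − r = −(1/8.2824)·ln(76.259558/147.5822) − 0.0727 = 0.00701633

spread=0.0070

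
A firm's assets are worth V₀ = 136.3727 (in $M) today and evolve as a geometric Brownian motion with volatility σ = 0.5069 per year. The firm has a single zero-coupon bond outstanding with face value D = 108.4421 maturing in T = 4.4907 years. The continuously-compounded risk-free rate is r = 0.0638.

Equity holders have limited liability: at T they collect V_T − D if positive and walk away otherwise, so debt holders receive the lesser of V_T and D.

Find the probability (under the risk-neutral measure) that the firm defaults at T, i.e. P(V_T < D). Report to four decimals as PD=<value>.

PD=0.5227

d₁ = [ln(V₀/D) + (r + σ²/2)T] / (σ√T)
   = [ln(136.3727/108.4421) + (0.0638 + 0.5·0.5069²)·4.4907] / (0.5069·√4.4907)
   = [0.229175 + 0.863444] / 1.074186 = 1.017161
d₂ = d₁ − σ√T = 1.017161 − 1.074186 = -0.057025
risk-neutral PD = N(−d₂) = N(0.057025) = 0.522737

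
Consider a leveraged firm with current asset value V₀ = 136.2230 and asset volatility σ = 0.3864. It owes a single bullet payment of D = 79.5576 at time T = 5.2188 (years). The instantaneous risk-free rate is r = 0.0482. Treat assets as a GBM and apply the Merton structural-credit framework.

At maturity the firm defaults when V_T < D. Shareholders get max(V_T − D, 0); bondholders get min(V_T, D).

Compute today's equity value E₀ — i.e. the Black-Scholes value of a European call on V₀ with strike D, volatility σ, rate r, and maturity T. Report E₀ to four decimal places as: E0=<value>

d₁ = [ln(V₀/D) + (r + σ²/2)T] / (σ√T)
   = [ln(136.2230/79.5576) + (0.0482 + 0.5·0.3864²)·5.2188] / (0.3864·√5.2188)
   = [0.537812 + 0.641143] / 0.882719 = 1.335594
d₂ = d₁ − σ√T = 1.335594 − 0.882719 = 0.452875
N(d₁) = 0.909159,  N(d₂) = 0.674681,  e^(−rT) = 0.777598
E₀ = V₀·N(d₁) − D·e^(−rT)·N(d₂)
   = 136.2230·0.909159 − 79.5576·0.777598·0.674681 = 82.110060

E0=82.1101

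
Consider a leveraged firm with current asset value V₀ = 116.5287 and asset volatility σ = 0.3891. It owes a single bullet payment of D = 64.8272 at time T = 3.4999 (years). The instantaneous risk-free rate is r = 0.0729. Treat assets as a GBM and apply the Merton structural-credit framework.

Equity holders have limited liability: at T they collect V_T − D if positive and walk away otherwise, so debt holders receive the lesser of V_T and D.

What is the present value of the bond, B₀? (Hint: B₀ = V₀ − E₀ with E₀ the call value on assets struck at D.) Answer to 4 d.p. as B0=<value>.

d₁ = [ln(V₀/D) + (r + σ²/2)T] / (σ√T)
   = [ln(116.5287/64.8272) + (0.0729 + 0.5·0.3891²)·3.4999] / (0.3891·√3.4999)
   = [0.586412 + 0.520083] / 0.727929 = 1.520059
d₂ = d₁ − σ√T = 1.520059 − 0.727929 = 0.792130
N(d₁) = 0.935752,  N(d₂) = 0.785858,  e^(−rT) = 0.774806
E₀ = V₀·N(d₁) − D·e^(−rT)·N(d₂)
   = 116.5287·0.935752 − 64.8272·0.774806·0.785858 = 69.569511
B₀ = V₀ − E₀ = 116.5287 − 69.569511 = 46.959189

B0=46.9592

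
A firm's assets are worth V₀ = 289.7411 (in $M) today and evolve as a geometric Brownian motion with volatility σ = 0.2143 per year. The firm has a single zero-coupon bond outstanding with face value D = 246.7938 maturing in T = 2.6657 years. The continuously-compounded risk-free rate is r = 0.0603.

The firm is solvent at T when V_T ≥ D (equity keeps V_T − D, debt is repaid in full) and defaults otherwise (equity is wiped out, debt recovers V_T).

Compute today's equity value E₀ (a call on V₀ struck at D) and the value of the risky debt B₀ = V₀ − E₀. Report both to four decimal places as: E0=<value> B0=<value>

d₁ = [ln(V₀/D) + (r + σ²/2)T] / (σ√T)
   = [ln(289.7411/246.7938) + (0.0603 + 0.5·0.2143²)·2.6657] / (0.2143·√2.6657)
   = [0.160435 + 0.221952] / 0.349887 = 1.092886
d₂ = d₁ − σ√T = 1.092886 − 0.349887 = 0.742999
N(d₁) = 0.862778,  N(d₂) = 0.771259,  e^(−rT) = 0.851512
E₀ = V₀·N(d₁) − D·e^(−rT)·N(d₂)
   = 289.7411·0.862778 − 246.7938·0.851512·0.771259 = 87.903856
B₀ = V₀ − E₀ = 289.7411 − 87.903856 = 201.837244

E0=87.9039 B0=201.8372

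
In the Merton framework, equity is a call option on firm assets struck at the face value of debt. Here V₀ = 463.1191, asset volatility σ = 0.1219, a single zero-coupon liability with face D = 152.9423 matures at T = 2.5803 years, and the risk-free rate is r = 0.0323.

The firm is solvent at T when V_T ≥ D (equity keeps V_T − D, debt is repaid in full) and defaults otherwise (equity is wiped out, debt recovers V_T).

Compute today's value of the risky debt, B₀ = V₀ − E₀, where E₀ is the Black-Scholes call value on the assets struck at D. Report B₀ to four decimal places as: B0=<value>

d₁ = [ln(V₀/D) + (r + σ²/2)T] / (σ√T)
   = [ln(463.1191/152.9423) + (0.0323 + 0.5·0.1219²)·2.5803] / (0.1219·√2.5803)
   = [1.107924 + 0.102515] / 0.195812 = 6.181642
d₂ = d₁ − σ√T = 6.181642 − 0.195812 = 5.985830
N(d₁) = 1.000000,  N(d₂) = 1.000000,  e^(−rT) = 0.920035
E₀ = V₀·N(d₁) − D·e^(−rT)·N(d₂)
   = 463.1191·1.000000 − 152.9423·0.920035·1.000000 = 322.406848
B₀ = V₀ − E₀ = 463.1191 − 322.406848 = 140.712252

B0=140.7123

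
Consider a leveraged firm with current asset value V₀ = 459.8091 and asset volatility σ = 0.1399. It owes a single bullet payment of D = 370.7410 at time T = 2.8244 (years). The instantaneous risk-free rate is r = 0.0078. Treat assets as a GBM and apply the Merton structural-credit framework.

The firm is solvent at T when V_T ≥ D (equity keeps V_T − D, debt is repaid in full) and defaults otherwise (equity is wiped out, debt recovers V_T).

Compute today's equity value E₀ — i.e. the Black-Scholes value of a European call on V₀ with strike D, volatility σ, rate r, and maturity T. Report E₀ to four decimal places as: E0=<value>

d₁ = [ln(V₀/D) + (r + σ²/2)T] / (σ√T)
   = [ln(459.8091/370.7410) + (0.0078 + 0.5·0.1399²)·2.8244] / (0.1399·√2.8244)
   = [0.215308 + 0.049670] / 0.235115 = 1.127012
d₂ = d₁ − σ√T = 1.127012 − 0.235115 = 0.891896
N(d₁) = 0.870131,  N(d₂) = 0.813776,  e^(−rT) = 0.978211
E₀ = V₀·N(d₁) − D·e^(−rT)·N(d₂)
   = 459.8091·0.870131 − 370.7410·0.978211·0.813776 = 104.968084

E0=104.9681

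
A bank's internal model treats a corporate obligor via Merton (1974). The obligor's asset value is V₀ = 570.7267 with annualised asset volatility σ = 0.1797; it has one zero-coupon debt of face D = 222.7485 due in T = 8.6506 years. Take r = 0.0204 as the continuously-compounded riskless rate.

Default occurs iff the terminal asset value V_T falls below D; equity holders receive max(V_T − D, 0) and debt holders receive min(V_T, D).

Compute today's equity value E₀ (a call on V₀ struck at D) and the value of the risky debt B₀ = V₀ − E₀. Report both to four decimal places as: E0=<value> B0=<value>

d₁ = [ln(V₀/D) + (r + σ²/2)T] / (σ√T)
   = [ln(570.7267/222.7485) + (0.0204 + 0.5·0.1797²)·8.6506] / (0.1797·√8.6506)
   = [0.940867 + 0.316145] / 0.528532 = 2.378309
d₂ = d₁ − σ√T = 2.378309 − 0.528532 = 1.849778
N(d₁) = 0.991304,  N(d₂) = 0.967827,  e^(−rT) = 0.838222
E₀ = V₀·N(d₁) − D·e^(−rT)·N(d₂)
   = 570.7267·0.991304 − 222.7485·0.838222·0.967827 = 385.057965
B₀ = V₀ − E₀ = 570.7267 − 385.057965 = 185.668735

E0=385.0580 B0=185.6687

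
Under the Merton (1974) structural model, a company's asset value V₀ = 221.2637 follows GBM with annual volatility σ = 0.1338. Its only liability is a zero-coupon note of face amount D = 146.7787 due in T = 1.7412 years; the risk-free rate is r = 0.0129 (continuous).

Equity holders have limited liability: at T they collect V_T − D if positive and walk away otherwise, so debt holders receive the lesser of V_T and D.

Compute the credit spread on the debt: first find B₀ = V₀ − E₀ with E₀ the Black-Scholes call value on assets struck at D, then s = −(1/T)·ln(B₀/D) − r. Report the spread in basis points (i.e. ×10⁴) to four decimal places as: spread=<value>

d₁ = [ln(V₀/D) + (r + σ²/2)T] / (σ√T)
   = [ln(221.2637/146.7787) + (0.0129 + 0.5·0.1338²)·1.7412] / (0.1338·√1.7412)
   = [0.410429 + 0.038047] / 0.176555 = 2.540150
d₂ = d₁ − σ√T = 2.540150 − 0.176555 = 2.363594
N(d₁) = 0.994460,  N(d₂) = 0.990951,  e^(−rT) = 0.977789
E₀ = V₀·N(d₁) − D·e^(−rT)·N(d₂)
   = 221.2637·0.994460 − 146.7787·0.977789·0.990951 = 77.818003
B₀ = V₀ − E₀ = 221.2637 − 77.818003 = 143.445697
spread = −(1/T)·ln(B₀/D) − r = −(1/1.7412)·ln(143.445697/146.7787) − 0.0129 = 0.00029174
in basis points: 0.00029174 × 10⁴ = 2.9174 bp

spread=2.9174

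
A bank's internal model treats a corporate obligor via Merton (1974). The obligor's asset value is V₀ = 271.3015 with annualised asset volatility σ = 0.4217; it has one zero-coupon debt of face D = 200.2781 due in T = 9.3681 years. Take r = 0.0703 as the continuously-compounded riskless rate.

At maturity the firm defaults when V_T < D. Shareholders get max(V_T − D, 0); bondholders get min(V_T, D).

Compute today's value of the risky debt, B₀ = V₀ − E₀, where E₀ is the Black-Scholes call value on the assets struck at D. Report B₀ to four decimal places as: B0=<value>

B0=78.2484

d₁ = [ln(V₀/D) + (r + σ²/2)T] / (σ√T)
   = [ln(271.3015/200.2781) + (0.0703 + 0.5·0.4217²)·9.3681] / (0.4217·√9.3681)
   = [0.303524 + 1.491546] / 1.290712 = 1.390760
d₂ = d₁ − σ√T = 1.390760 − 1.290712 = 0.100047
N(d₁) = 0.917851,  N(d₂) = 0.539847,  e^(−rT) = 0.517587
E₀ = V₀·N(d₁) − D·e^(−rT)·N(d₂)
   = 271.3015·0.917851 − 200.2781·0.517587·0.539847 = 193.053060
B₀ = V₀ − E₀ = 271.3015 − 193.053060 = 78.248440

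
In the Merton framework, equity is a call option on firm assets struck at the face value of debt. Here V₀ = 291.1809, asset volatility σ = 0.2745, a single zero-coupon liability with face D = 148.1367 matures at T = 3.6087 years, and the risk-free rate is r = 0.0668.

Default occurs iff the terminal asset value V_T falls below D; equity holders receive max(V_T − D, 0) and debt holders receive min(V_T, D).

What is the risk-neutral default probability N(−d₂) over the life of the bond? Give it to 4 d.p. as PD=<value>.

PD=0.0671

d₁ = [ln(V₀/D) + (r + σ²/2)T] / (σ√T)
   = [ln(291.1809/148.1367) + (0.0668 + 0.5·0.2745²)·3.6087] / (0.2745·√3.6087)
   = [0.675809 + 0.377019] / 0.521456 = 2.019017
d₂ = d₁ − σ√T = 2.019017 − 0.521456 = 1.497561
risk-neutral PD = N(−d₂) = N(-1.497561) = 0.067124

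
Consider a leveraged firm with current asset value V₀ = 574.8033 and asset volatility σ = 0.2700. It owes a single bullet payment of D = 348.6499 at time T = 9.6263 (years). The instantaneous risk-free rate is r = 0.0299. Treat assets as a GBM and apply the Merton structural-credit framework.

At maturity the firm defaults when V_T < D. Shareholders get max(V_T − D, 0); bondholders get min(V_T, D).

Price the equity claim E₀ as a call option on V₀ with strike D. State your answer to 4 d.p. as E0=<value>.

E0=342.0214

d₁ = [ln(V₀/D) + (r + σ²/2)T] / (σ√T)
   = [ln(574.8033/348.6499) + (0.0299 + 0.5·0.2700²)·9.6263] / (0.2700·√9.6263)
   = [0.499960 + 0.638705] / 0.837710 = 1.359259
d₂ = d₁ − σ√T = 1.359259 − 0.837710 = 0.521550
N(d₁) = 0.912968,  N(d₂) = 0.699008,  e^(−rT) = 0.749892
E₀ = V₀·N(d₁) − D·e^(−rT)·N(d₂)
   = 574.8033·0.912968 − 348.6499·0.749892·0.699008 = 342.021445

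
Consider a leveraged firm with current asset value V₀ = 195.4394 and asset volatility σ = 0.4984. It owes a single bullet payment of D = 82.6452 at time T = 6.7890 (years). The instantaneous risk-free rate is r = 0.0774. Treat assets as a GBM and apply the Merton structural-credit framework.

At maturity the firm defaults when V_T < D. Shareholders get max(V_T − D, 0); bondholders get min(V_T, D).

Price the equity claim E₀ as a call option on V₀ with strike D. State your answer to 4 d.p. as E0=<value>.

E0=154.6799

d₁ = [ln(V₀/D) + (r + σ²/2)T] / (σ√T)
   = [ln(195.4394/82.6452) + (0.0774 + 0.5·0.4984²)·6.7890] / (0.4984·√6.7890)
   = [0.860694 + 1.368671] / 1.298617 = 1.716723
d₂ = d₁ − σ√T = 1.716723 − 1.298617 = 0.418106
N(d₁) = 0.956985,  N(d₂) = 0.662065,  e^(−rT) = 0.591278
E₀ = V₀·N(d₁) − D·e^(−rT)·N(d₂)
   = 195.4394·0.956985 − 82.6452·0.591278·0.662065 = 154.679905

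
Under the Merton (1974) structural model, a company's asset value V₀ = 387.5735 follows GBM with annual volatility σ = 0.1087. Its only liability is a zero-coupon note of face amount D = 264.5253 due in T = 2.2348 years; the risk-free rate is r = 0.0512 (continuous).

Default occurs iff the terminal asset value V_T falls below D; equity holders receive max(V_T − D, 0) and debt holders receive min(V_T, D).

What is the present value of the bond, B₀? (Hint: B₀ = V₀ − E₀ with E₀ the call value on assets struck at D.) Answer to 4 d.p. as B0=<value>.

d₁ = [ln(V₀/D) + (r + σ²/2)T] / (σ√T)
   = [ln(387.5735/264.5253) + (0.0512 + 0.5·0.1087²)·2.2348] / (0.1087·√2.2348)
   = [0.381969 + 0.127625] / 0.162498 = 3.135991
d₂ = d₁ − σ√T = 3.135991 − 0.162498 = 2.973492
N(d₁) = 0.999144,  N(d₂) = 0.998528,  e^(−rT) = 0.891882
E₀ = V₀·N(d₁) − D·e^(−rT)·N(d₂)
   = 387.5735·0.999144 − 264.5253·0.891882·0.998528 = 151.663633
B₀ = V₀ − E₀ = 387.5735 − 151.663633 = 235.909867

B0=235.9099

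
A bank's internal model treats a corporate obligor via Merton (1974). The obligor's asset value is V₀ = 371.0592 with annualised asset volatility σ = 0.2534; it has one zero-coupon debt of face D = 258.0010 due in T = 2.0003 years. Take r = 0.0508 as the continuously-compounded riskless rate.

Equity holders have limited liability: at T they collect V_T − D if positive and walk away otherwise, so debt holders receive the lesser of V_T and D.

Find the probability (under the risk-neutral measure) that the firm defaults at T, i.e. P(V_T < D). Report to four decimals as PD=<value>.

d₁ = [ln(V₀/D) + (r + σ²/2)T] / (σ√T)
   = [ln(371.0592/258.0010) + (0.0508 + 0.5·0.2534²)·2.0003] / (0.2534·√2.0003)
   = [0.363398 + 0.165836] / 0.358389 = 1.476706
d₂ = d₁ − σ√T = 1.476706 − 0.358389 = 1.118317
risk-neutral PD = N(−d₂) = N(-1.118317) = 0.131716

PD=0.1317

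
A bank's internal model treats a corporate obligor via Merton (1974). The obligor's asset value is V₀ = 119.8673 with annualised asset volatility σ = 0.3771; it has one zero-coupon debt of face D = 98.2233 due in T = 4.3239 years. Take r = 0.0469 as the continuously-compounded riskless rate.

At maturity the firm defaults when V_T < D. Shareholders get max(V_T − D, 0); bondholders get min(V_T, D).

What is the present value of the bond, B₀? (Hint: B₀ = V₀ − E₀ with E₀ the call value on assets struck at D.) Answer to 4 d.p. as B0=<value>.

B0=65.8581

d₁ = [ln(V₀/D) + (r + σ²/2)T] / (σ√T)
   = [ln(119.8673/98.2233) + (0.0469 + 0.5·0.3771²)·4.3239] / (0.3771·√4.3239)
   = [0.199142 + 0.510230] / 0.784141 = 0.904648
d₂ = d₁ − σ√T = 0.904648 − 0.784141 = 0.120506
N(d₁) = 0.817174,  N(d₂) = 0.547959,  e^(−rT) = 0.816449
E₀ = V₀·N(d₁) − D·e^(−rT)·N(d₂)
   = 119.8673·0.817174 − 98.2233·0.816449·0.547959 = 54.009246
B₀ = V₀ − E₀ = 119.8673 − 54.009246 = 65.858054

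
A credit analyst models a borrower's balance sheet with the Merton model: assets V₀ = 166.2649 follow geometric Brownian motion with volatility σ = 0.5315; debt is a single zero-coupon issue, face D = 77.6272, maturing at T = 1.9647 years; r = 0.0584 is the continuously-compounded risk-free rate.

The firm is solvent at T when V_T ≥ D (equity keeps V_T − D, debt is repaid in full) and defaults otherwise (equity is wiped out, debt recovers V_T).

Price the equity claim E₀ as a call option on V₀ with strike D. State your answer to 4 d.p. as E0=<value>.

E0=101.5446

d₁ = [ln(V₀/D) + (r + σ²/2)T] / (σ√T)
   = [ln(166.2649/77.6272) + (0.0584 + 0.5·0.5315²)·1.9647] / (0.5315·√1.9647)
   = [0.761664 + 0.392245] / 0.744992 = 1.548889
d₂ = d₁ − σ√T = 1.548889 − 0.744992 = 0.803897
N(d₁) = 0.939296,  N(d₂) = 0.789272,  e^(−rT) = 0.891599
E₀ = V₀·N(d₁) − D·e^(−rT)·N(d₂)
   = 166.2649·0.939296 − 77.6272·0.891599·0.789272 = 101.544556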